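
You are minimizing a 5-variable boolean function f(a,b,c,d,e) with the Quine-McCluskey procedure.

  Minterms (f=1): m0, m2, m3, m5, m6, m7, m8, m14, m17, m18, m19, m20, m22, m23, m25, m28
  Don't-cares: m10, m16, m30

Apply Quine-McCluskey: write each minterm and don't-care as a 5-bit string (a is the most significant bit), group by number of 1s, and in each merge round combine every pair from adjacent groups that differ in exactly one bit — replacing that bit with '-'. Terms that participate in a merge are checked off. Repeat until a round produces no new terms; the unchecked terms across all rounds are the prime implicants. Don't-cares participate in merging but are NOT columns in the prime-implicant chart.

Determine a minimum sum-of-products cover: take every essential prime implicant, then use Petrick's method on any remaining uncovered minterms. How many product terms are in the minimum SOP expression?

6

[col 0] 00000*, 00010*, 00011*, 00101*, 00110*, 00111*, 01000*, 01010*, 01110*, 10000*, 10001*, 10010*, 10011*, 10100*, 10110*, 10111*, 11001*, 11100*, 11110*
[col 1] -0000*, -0010*, -0011*, -0110*, -0111*, -1110*, 0-000*, 0-010*, 0-110*, 00-10*, 00-11*, 000-0*, 0001-*, 001-1, 0011-*, 01-10*, 010-0*, 1-001, 1-100*, 1-110*, 10-00*, 10-10*, 10-11*, 100-0*, 100-1*, 1000-*, 1001-*, 101-0*, 1011-*, 111-0*
[col 2] --110, -0-10*, -0-11*, -00-0, -001-*, -011-*, 0--10, 0-0-0, 00-1-*, 1-1-0, 10--0, 10-1-*, 100--
[col 3] -0-1-
Prime implicants: --110, -0-1-, -00-0, 0--10, 0-0-0, 001-1, 1-001, 1-1-0, 10--0, 100--
PI chart (minterm → PIs covering it):
  0 | -00-0,0-0-0
  2 | -0-1-,-00-0,0--10,0-0-0
  3 | -0-1-  (sole → essential)
  5 | 001-1  (sole → essential)
  6 | --110,-0-1-,0--10
  7 | -0-1-,001-1
  8 | 0-0-0  (sole → essential)
  14 | --110,0--10
  17 | 1-001,100--
  18 | -0-1-,-00-0,10--0,100--
  19 | -0-1-,100--
  20 | 1-1-0,10--0
  22 | --110,-0-1-,1-1-0,10--0
  23 | -0-1-  (sole → essential)
  25 | 1-001  (sole → essential)
  28 | 1-1-0  (sole → essential)
Essential prime implicants: -0-1-, 0-0-0, 001-1, 1-001, 1-1-0
Petrick residual → --110
Minimum SOP uses 6 PIs: cde' + b'd + a'c'e' + a'b'ce + ac'd'e + ace'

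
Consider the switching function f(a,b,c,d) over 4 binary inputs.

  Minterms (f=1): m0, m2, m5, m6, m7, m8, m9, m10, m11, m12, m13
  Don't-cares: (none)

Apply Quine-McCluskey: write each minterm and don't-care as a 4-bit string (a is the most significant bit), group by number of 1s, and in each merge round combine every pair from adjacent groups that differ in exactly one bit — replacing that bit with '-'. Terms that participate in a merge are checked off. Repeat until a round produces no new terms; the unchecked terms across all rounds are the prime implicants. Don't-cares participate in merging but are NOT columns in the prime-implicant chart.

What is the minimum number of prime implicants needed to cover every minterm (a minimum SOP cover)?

[col 0] 0000*, 0010*, 0101*, 0110*, 0111*, 1000*, 1001*, 1010*, 1011*, 1100*, 1101*
[col 1] -000*, -010*, -101, 0-10, 00-0*, 01-1, 011-, 1-00*, 1-01*, 10-0*, 10-1*, 100-*, 101-*, 110-*
[col 2] -0-0, 1-0-, 10--
Prime implicants: -0-0, -101, 0-10, 01-1, 011-, 1-0-, 10--
PI chart (minterm → PIs covering it):
  0 | -0-0  (sole → essential)
  2 | -0-0,0-10
  5 | -101,01-1
  6 | 0-10,011-
  7 | 01-1,011-
  8 | -0-0,1-0-,10--
  9 | 1-0-,10--
  10 | -0-0,10--
  11 | 10--  (sole → essential)
  12 | 1-0-  (sole → essential)
  13 | -101,1-0-
Essential prime implicants: -0-0, 1-0-, 10--
Petrick residual → -101, 011-
Minimum SOP uses 5 PIs: b'd' + bc'd + a'bc + ac' + ab'

5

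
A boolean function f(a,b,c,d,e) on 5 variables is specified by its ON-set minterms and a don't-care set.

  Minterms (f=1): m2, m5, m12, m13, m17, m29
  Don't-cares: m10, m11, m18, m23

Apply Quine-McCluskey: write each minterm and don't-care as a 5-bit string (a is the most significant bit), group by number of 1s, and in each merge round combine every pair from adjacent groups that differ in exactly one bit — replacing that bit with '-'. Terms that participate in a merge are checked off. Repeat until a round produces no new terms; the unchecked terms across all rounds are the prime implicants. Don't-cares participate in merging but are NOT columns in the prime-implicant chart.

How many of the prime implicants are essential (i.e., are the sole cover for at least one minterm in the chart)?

4

[col 0] 00010*, 00101*, 01010*, 01011*, 01100*, 01101*, 10001, 10010*, 10111, 11101*
[col 1] -0010, -1101, 0-010, 0-101, 0101-, 0110-
Prime implicants: -0010, -1101, 0-010, 0-101, 0101-, 0110-, 10001, 10111
PI chart (minterm → PIs covering it):
  2 | -0010,0-010
  5 | 0-101  (sole → essential)
  12 | 0110-  (sole → essential)
  13 | -1101,0-101,0110-
  17 | 10001  (sole → essential)
  29 | -1101  (sole → essential)
Essential prime implicants: -1101, 0-101, 0110-, 10001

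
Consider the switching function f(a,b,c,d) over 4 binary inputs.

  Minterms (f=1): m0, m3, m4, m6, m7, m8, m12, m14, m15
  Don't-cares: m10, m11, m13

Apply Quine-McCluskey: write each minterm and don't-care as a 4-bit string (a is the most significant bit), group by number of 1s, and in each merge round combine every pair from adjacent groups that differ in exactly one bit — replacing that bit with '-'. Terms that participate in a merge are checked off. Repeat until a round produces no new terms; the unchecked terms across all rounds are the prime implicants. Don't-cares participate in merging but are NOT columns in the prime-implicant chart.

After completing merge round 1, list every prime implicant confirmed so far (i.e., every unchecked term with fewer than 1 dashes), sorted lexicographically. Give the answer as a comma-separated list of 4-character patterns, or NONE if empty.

size-2^0 implicants → 0000(✓)  0011(✓)  0100(✓)  0110(✓)  0111(✓)  1000(✓)  1010(✓)  1011(✓)  1100(✓)  1101(✓)  1110(✓)  1111(✓)
size-2^1 implicants → -000(✓)  -011(✓)  -100(✓)  -110(✓)  -111(✓)  0-00(✓)  0-11(✓)  01-0(✓)  011-(✓)  1-00(✓)  1-10(✓)  1-11(✓)  10-0(✓)  101-(✓)  11-0(✓)  11-1(✓)  110-(✓)  111-(✓)
size-2^2 implicants → --00  --11  -1-0  -11-  1--0  1-1-  11--
Unchecked terms (primes): --00, --11, -1-0, -11-, 1--0, 1-1-, 11--

NONE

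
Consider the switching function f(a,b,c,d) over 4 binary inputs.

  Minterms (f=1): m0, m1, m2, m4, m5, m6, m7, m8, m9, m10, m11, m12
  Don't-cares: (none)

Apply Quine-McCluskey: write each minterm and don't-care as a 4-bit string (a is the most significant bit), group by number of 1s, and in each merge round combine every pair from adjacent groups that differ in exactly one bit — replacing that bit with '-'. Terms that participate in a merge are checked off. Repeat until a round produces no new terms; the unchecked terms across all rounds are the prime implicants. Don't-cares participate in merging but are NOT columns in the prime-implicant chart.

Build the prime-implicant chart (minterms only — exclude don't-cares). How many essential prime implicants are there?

3

size-2^0 implicants → 0000(✓)  0001(✓)  0010(✓)  0100(✓)  0101(✓)  0110(✓)  0111(✓)  1000(✓)  1001(✓)  1010(✓)  1011(✓)  1100(✓)
size-2^1 implicants → -000(✓)  -001(✓)  -010(✓)  -100(✓)  0-00(✓)  0-01(✓)  0-10(✓)  00-0(✓)  000-(✓)  01-0(✓)  01-1(✓)  010-(✓)  011-(✓)  1-00(✓)  10-0(✓)  10-1(✓)  100-(✓)  101-(✓)
size-2^2 implicants → --00  -0-0  -00-  0--0  0-0-  01--  10--
Unchecked terms (primes): --00, -0-0, -00-, 0--0, 0-0-, 01--, 10--
Minterm coverage:
  m0 ⊆ --00,-0-0,-00-,0--0,0-0-
  m1 ⊆ -00-,0-0-
  m2 ⊆ -0-0,0--0
  m4 ⊆ --00,0--0,0-0-,01--
  m5 ⊆ 0-0-,01--
  m6 ⊆ 0--0,01--
  m7 ⊆ 01-- [E]
  m8 ⊆ --00,-0-0,-00-,10--
  m9 ⊆ -00-,10--
  m10 ⊆ -0-0,10--
  m11 ⊆ 10-- [E]
  m12 ⊆ --00 [E]
E = {--00, 01--, 10--}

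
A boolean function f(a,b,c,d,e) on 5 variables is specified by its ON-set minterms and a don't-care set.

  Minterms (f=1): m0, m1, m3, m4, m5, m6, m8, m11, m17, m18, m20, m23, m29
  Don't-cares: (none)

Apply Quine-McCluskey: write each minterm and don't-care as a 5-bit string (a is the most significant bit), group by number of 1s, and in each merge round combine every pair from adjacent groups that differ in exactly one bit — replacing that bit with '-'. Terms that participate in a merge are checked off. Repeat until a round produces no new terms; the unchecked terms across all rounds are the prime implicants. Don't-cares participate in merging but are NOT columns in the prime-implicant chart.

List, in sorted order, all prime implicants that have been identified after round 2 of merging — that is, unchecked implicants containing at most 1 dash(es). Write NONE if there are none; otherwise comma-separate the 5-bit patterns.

-0001, -0100, 0-000, 0-011, 000-1, 001-0, 10010, 10111, 11101

Round 0: 00000✓ 00001✓ 00011✓ 00100✓ 00101✓ 00110✓ 01000✓ 01011✓ 10001✓ 10010 10100✓ 10111 11101
Round 1: -0001 -0100 0-000 0-011 00-00✓ 00-01✓ 000-1 0000-✓ 001-0 0010-✓
Round 2: 00-0-
PIs = {-0001, -0100, 0-000, 0-011, 00-0-, 000-1, 001-0, 10010, 10111, 11101}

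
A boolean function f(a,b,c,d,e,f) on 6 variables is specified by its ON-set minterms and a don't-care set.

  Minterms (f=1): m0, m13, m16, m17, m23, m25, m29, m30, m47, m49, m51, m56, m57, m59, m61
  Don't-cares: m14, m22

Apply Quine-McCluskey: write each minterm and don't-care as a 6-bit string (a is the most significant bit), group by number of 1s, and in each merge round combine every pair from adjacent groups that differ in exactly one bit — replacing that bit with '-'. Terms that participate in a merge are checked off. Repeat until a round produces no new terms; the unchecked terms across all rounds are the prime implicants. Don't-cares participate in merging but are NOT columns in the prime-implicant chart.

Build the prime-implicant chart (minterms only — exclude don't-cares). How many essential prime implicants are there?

7

Round 0: 000000✓ 001101✓ 001110✓ 010000✓ 010001✓ 010110✓ 010111✓ 011001✓ 011101✓ 011110✓ 101111 110001✓ 110011✓ 111000✓ 111001✓ 111011✓ 111101✓
Round 1: -10001✓ -11001✓ -11101✓ 0-0000 0-1101 0-1110 01-001✓ 01-110 01000- 01011- 011-01✓ 11-001✓ 11-011✓ 1100-1✓ 111-01✓ 1110-1✓ 11100-
Round 2: -1-001 -11-01 11-0-1
PIs = {-1-001, -11-01, 0-0000, 0-1101, 0-1110, 01-110, 01000-, 01011-, 101111, 11-0-1, 11100-}
Coverage chart:
  m0: 0-0000 ←essential
  m13: 0-1101 ←essential
  m16: 0-0000,01000-
  m17: -1-001,01000-
  m23: 01011- ←essential
  m25: -1-001,-11-01
  m29: -11-01,0-1101
  m30: 0-1110,01-110
  m47: 101111 ←essential
  m49: -1-001,11-0-1
  m51: 11-0-1 ←essential
  m56: 11100- ←essential
  m57: -1-001,-11-01,11-0-1,11100-
  m59: 11-0-1 ←essential
  m61: -11-01 ←essential
Essential: -11-01, 0-0000, 0-1101, 01011-, 101111, 11-0-1, 11100-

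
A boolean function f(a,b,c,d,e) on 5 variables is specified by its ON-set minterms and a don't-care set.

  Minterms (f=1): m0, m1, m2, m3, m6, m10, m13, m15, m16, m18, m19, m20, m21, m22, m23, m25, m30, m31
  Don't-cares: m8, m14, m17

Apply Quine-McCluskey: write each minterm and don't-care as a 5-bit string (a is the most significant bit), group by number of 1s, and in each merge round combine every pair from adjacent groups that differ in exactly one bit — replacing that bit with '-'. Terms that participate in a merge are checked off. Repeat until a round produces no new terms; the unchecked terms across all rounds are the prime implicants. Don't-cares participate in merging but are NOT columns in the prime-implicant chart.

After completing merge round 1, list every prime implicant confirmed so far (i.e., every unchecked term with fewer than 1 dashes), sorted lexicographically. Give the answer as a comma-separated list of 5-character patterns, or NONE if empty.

NONE

size-2^0 implicants → 00000(✓)  00001(✓)  00010(✓)  00011(✓)  00110(✓)  01000(✓)  01010(✓)  01101(✓)  01110(✓)  01111(✓)  10000(✓)  10001(✓)  10010(✓)  10011(✓)  10100(✓)  10101(✓)  10110(✓)  10111(✓)  11001(✓)  11110(✓)  11111(✓)
size-2^1 implicants → -0000(✓)  -0001(✓)  -0010(✓)  -0011(✓)  -0110(✓)  -1110(✓)  -1111(✓)  0-000(✓)  0-010(✓)  0-110(✓)  00-10(✓)  000-0(✓)  000-1(✓)  0000-(✓)  0001-(✓)  01-10(✓)  010-0(✓)  011-1  0111-(✓)  1-001  1-110(✓)  1-111(✓)  10-00(✓)  10-01(✓)  10-10(✓)  10-11(✓)  100-0(✓)  100-1(✓)  1000-(✓)  1001-(✓)  101-0(✓)  101-1(✓)  1010-(✓)  1011-(✓)  1111-(✓)
size-2^2 implicants → --110  -0-10  -00-0(✓)  -00-1(✓)  -000-(✓)  -001-(✓)  -111-  0--10  0-0-0  000--(✓)  1-11-  10--0(✓)  10--1(✓)  10-0-(✓)  10-1-(✓)  100--(✓)  101--(✓)
size-2^3 implicants → -00--  10---
Unchecked terms (primes): --110, -0-10, -00--, -111-, 0--10, 0-0-0, 011-1, 1-001, 1-11-, 10---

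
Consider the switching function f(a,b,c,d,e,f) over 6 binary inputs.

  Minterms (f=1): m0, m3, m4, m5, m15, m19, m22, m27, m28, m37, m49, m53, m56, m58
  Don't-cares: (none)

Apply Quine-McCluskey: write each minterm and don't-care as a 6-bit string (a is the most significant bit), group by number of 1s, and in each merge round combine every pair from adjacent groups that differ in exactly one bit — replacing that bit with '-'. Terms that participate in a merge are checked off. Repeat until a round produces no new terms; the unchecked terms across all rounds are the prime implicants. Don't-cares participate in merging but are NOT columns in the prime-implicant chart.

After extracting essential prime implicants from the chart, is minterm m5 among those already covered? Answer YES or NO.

Round 0: 000000✓ 000011✓ 000100✓ 000101✓ 001111 010011✓ 010110 011011✓ 011100 100101✓ 110001✓ 110101✓ 111000✓ 111010✓
Round 1: -00101 0-0011 000-00 00010- 01-011 1-0101 110-01 1110-0
PIs = {-00101, 0-0011, 000-00, 00010-, 001111, 01-011, 010110, 011100, 1-0101, 110-01, 1110-0}
Coverage chart:
  m0: 000-00 ←essential
  m3: 0-0011 ←essential
  m4: 000-00,00010-
  m5: -00101,00010-
  m15: 001111 ←essential
  m19: 0-0011,01-011
  m22: 010110 ←essential
  m27: 01-011 ←essential
  m28: 011100 ←essential
  m37: -00101,1-0101
  m49: 110-01 ←essential
  m53: 1-0101,110-01
  m56: 1110-0 ←essential
  m58: 1110-0 ←essential
Essential: 0-0011, 000-00, 001111, 01-011, 010110, 011100, 110-01, 1110-0

NO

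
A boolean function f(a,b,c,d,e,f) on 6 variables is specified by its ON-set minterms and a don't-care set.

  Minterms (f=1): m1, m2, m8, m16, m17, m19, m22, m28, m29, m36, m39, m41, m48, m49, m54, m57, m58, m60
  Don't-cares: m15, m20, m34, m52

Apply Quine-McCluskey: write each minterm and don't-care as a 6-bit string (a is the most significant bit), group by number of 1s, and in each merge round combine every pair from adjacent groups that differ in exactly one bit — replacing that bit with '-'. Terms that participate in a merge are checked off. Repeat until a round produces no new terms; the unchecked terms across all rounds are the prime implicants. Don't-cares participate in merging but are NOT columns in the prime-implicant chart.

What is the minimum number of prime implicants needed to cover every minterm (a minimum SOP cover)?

12

size-2^0 implicants → 000001(✓)  000010(✓)  001000  001111  010000(✓)  010001(✓)  010011(✓)  010100(✓)  010110(✓)  011100(✓)  011101(✓)  100010(✓)  100100(✓)  100111  101001(✓)  110000(✓)  110001(✓)  110100(✓)  110110(✓)  111001(✓)  111010  111100(✓)
size-2^1 implicants → -00010  -10000(✓)  -10001(✓)  -10100(✓)  -10110(✓)  -11100(✓)  0-0001  01-100(✓)  010-00(✓)  0100-1  01000-(✓)  0101-0(✓)  01110-  1-0100  1-1001  11-001  11-100(✓)  110-00(✓)  11000-(✓)  1101-0(✓)
size-2^2 implicants → -1-100  -10-00  -1000-  -101-0
Unchecked terms (primes): -00010, -1-100, -10-00, -1000-, -101-0, 0-0001, 001000, 001111, 0100-1, 01110-, 1-0100, 1-1001, 100111, 11-001, 111010
Minterm coverage:
  m1 ⊆ 0-0001 [E]
  m2 ⊆ -00010 [E]
  m8 ⊆ 001000 [E]
  m16 ⊆ -10-00,-1000-
  m17 ⊆ -1000-,0-0001,0100-1
  m19 ⊆ 0100-1 [E]
  m22 ⊆ -101-0 [E]
  m28 ⊆ -1-100,01110-
  m29 ⊆ 01110- [E]
  m36 ⊆ 1-0100 [E]
  m39 ⊆ 100111 [E]
  m41 ⊆ 1-1001 [E]
  m48 ⊆ -10-00,-1000-
  m49 ⊆ -1000-,11-001
  m54 ⊆ -101-0 [E]
  m57 ⊆ 1-1001,11-001
  m58 ⊆ 111010 [E]
  m60 ⊆ -1-100 [E]
E = {-00010, -1-100, -101-0, 0-0001, 001000, 0100-1, 01110-, 1-0100, 1-1001, 100111, 111010}
Petrick residual → -1000-
Cover = b'c'd'ef' + bde'f' + bc'd'e' + bc'df' + a'c'd'e'f + a'b'cd'e'f' + a'bc'd'f + a'bcde' + ac'de'f' + acd'e'f + ab'c'def + abcd'ef'  |cover|=12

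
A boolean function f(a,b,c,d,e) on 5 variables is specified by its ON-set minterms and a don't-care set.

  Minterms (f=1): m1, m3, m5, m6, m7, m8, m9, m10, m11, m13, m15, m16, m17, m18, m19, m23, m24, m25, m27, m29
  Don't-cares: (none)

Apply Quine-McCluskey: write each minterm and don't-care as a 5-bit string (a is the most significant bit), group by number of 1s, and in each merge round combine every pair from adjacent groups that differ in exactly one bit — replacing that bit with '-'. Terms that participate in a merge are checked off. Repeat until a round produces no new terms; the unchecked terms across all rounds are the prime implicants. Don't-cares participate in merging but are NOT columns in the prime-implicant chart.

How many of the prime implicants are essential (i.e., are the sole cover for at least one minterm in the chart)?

Round 0: 00001✓ 00011✓ 00101✓ 00110✓ 00111✓ 01000✓ 01001✓ 01010✓ 01011✓ 01101✓ 01111✓ 10000✓ 10001✓ 10010✓ 10011✓ 10111✓ 11000✓ 11001✓ 11011✓ 11101✓
Round 1: -0001✓ -0011✓ -0111✓ -1000✓ -1001✓ -1011✓ -1101✓ 0-001✓ 0-011✓ 0-101✓ 0-111✓ 00-01✓ 00-11✓ 000-1✓ 001-1✓ 0011- 01-01✓ 01-11✓ 010-0✓ 010-1✓ 0100-✓ 0101-✓ 011-1✓ 1-000✓ 1-001✓ 1-011✓ 10-11✓ 100-0✓ 100-1✓ 1000-✓ 1001-✓ 11-01✓ 110-1✓ 1100-✓
Round 2: --001✓ --011✓ -0-11 -00-1✓ -1-01 -10-1✓ -100- 0--01✓ 0--11✓ 0-0-1✓ 0-1-1✓ 00--1✓ 01--1✓ 010-- 1-0-1✓ 1-00- 100--
Round 3: --0-1 0---1
PIs = {--0-1, -0-11, -1-01, -100-, 0---1, 0011-, 010--, 1-00-, 100--}
Coverage chart:
  m1: --0-1,0---1
  m3: --0-1,-0-11,0---1
  m5: 0---1 ←essential
  m6: 0011- ←essential
  m7: -0-11,0---1,0011-
  m8: -100-,010--
  m9: --0-1,-1-01,-100-,0---1,010--
  m10: 010-- ←essential
  m11: --0-1,0---1,010--
  m13: -1-01,0---1
  m15: 0---1 ←essential
  m16: 1-00-,100--
  m17: --0-1,1-00-,100--
  m18: 100-- ←essential
  m19: --0-1,-0-11,100--
  m23: -0-11 ←essential
  m24: -100-,1-00-
  m25: --0-1,-1-01,-100-,1-00-
  m27: --0-1 ←essential
  m29: -1-01 ←essential
Essential: --0-1, -0-11, -1-01, 0---1, 0011-, 010--, 100--

7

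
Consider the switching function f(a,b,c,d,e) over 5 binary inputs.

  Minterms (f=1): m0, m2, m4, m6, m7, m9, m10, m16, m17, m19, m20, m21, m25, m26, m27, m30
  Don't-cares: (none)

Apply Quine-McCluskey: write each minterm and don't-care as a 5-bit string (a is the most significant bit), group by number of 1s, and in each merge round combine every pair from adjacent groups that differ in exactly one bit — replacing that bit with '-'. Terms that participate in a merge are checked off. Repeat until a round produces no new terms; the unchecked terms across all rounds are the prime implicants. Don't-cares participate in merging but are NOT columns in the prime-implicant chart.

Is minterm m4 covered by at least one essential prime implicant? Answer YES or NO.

[col 0] 00000*, 00010*, 00100*, 00110*, 00111*, 01001*, 01010*, 10000*, 10001*, 10011*, 10100*, 10101*, 11001*, 11010*, 11011*, 11110*
[col 1] -0000*, -0100*, -1001, -1010, 0-010, 00-00*, 00-10*, 000-0*, 001-0*, 0011-, 1-001*, 1-011*, 10-00*, 10-01*, 100-1*, 1000-*, 1010-*, 11-10, 110-1*, 1101-
[col 2] -0-00, 00--0, 1-0-1, 10-0-
Prime implicants: -0-00, -1001, -1010, 0-010, 00--0, 0011-, 1-0-1, 10-0-, 11-10, 1101-
PI chart (minterm → PIs covering it):
  0 | -0-00,00--0
  2 | 0-010,00--0
  4 | -0-00,00--0
  6 | 00--0,0011-
  7 | 0011-  (sole → essential)
  9 | -1001  (sole → essential)
  10 | -1010,0-010
  16 | -0-00,10-0-
  17 | 1-0-1,10-0-
  19 | 1-0-1  (sole → essential)
  20 | -0-00,10-0-
  21 | 10-0-  (sole → essential)
  25 | -1001,1-0-1
  26 | -1010,11-10,1101-
  27 | 1-0-1,1101-
  30 | 11-10  (sole → essential)
Essential prime implicants: -1001, 0011-, 1-0-1, 10-0-, 11-10

NO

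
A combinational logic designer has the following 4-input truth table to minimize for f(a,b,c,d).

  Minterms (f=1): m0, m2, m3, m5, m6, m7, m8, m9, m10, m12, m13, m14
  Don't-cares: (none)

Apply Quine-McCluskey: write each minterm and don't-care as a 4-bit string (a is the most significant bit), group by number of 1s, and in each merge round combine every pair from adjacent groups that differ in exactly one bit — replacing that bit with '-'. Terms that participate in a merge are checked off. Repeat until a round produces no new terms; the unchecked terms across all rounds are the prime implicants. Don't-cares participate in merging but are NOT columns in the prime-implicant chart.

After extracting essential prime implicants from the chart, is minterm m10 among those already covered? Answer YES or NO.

YES

Round 0: 0000✓ 0010✓ 0011✓ 0101✓ 0110✓ 0111✓ 1000✓ 1001✓ 1010✓ 1100✓ 1101✓ 1110✓
Round 1: -000✓ -010✓ -101 -110✓ 0-10✓ 0-11✓ 00-0✓ 001-✓ 01-1 011-✓ 1-00✓ 1-01✓ 1-10✓ 10-0✓ 100-✓ 11-0✓ 110-✓
Round 2: --10 -0-0 0-1- 1--0 1-0-
PIs = {--10, -0-0, -101, 0-1-, 01-1, 1--0, 1-0-}
Coverage chart:
  m0: -0-0 ←essential
  m2: --10,-0-0,0-1-
  m3: 0-1- ←essential
  m5: -101,01-1
  m6: --10,0-1-
  m7: 0-1-,01-1
  m8: -0-0,1--0,1-0-
  m9: 1-0- ←essential
  m10: --10,-0-0,1--0
  m12: 1--0,1-0-
  m13: -101,1-0-
  m14: --10,1--0
Essential: -0-0, 0-1-, 1-0-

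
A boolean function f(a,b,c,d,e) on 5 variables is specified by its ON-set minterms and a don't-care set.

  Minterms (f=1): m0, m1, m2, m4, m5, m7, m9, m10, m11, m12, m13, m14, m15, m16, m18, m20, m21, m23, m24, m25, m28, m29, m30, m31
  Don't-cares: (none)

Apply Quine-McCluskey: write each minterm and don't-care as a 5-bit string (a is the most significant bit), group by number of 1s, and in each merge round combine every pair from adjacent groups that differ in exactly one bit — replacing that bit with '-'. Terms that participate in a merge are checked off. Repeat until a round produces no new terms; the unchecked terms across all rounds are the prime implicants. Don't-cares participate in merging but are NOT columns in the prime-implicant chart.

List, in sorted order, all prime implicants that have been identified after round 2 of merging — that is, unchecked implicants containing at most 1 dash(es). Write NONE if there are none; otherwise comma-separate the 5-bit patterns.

0-010

size-2^0 implicants → 00000(✓)  00001(✓)  00010(✓)  00100(✓)  00101(✓)  00111(✓)  01001(✓)  01010(✓)  01011(✓)  01100(✓)  01101(✓)  01110(✓)  01111(✓)  10000(✓)  10010(✓)  10100(✓)  10101(✓)  10111(✓)  11000(✓)  11001(✓)  11100(✓)  11101(✓)  11110(✓)  11111(✓)
size-2^1 implicants → -0000(✓)  -0010(✓)  -0100(✓)  -0101(✓)  -0111(✓)  -1001(✓)  -1100(✓)  -1101(✓)  -1110(✓)  -1111(✓)  0-001(✓)  0-010  0-100(✓)  0-101(✓)  0-111(✓)  00-00(✓)  00-01(✓)  000-0(✓)  0000-(✓)  001-1(✓)  0010-(✓)  01-01(✓)  01-10(✓)  01-11(✓)  010-1(✓)  0101-(✓)  011-0(✓)  011-1(✓)  0110-(✓)  0111-(✓)  1-000(✓)  1-100(✓)  1-101(✓)  1-111(✓)  10-00(✓)  100-0(✓)  101-1(✓)  1010-(✓)  11-00(✓)  11-01(✓)  1100-(✓)  111-0(✓)  111-1(✓)  1110-(✓)  1111-(✓)
size-2^2 implicants → --100(✓)  --101(✓)  --111(✓)  -0-00  -00-0  -01-1(✓)  -010-(✓)  -1-01  -11-0(✓)  -11-1(✓)  -110-(✓)  -111-(✓)  0--01  0-1-1(✓)  0-10-(✓)  00-0-  01--1  01-1-  011--(✓)  1--00  1-1-1(✓)  1-10-(✓)  11-0-  111--(✓)
size-2^3 implicants → --1-1  --10-  -11--
Unchecked terms (primes): --1-1, --10-, -0-00, -00-0, -1-01, -11--, 0--01, 0-010, 00-0-, 01--1, 01-1-, 1--00, 11-0-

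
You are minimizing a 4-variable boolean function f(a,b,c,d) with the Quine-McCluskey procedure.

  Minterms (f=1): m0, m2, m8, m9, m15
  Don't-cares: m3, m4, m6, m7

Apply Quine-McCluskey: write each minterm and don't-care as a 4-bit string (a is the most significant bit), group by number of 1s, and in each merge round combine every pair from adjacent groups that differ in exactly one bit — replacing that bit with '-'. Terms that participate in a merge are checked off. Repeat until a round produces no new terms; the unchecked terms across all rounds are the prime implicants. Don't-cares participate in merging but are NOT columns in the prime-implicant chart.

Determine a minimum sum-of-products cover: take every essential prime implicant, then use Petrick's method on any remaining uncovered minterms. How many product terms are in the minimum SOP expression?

Round 0: 0000✓ 0010✓ 0011✓ 0100✓ 0110✓ 0111✓ 1000✓ 1001✓ 1111✓
Round 1: -000 -111 0-00✓ 0-10✓ 0-11✓ 00-0✓ 001-✓ 01-0✓ 011-✓ 100-
Round 2: 0--0 0-1-
PIs = {-000, -111, 0--0, 0-1-, 100-}
Coverage chart:
  m0: -000,0--0
  m2: 0--0,0-1-
  m8: -000,100-
  m9: 100- ←essential
  m15: -111 ←essential
Essential: -111, 100-
Petrick residual → 0--0
Min cover (3 terms): bcd + a'd' + ab'c'

3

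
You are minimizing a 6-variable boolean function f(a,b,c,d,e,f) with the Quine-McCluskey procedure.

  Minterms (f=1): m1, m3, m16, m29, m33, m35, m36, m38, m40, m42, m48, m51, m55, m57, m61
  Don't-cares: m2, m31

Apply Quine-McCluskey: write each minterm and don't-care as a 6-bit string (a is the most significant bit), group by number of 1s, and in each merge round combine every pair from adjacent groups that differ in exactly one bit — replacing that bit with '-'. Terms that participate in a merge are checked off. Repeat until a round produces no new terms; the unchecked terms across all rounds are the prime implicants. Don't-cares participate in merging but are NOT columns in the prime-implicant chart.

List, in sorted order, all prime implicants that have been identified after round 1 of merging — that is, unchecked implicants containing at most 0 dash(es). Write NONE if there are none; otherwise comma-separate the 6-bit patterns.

size-2^0 implicants → 000001(✓)  000010(✓)  000011(✓)  010000(✓)  011101(✓)  011111(✓)  100001(✓)  100011(✓)  100100(✓)  100110(✓)  101000(✓)  101010(✓)  110000(✓)  110011(✓)  110111(✓)  111001(✓)  111101(✓)
size-2^1 implicants → -00001(✓)  -00011(✓)  -10000  -11101  0000-1(✓)  00001-  0111-1  1-0011  1000-1(✓)  1001-0  1010-0  110-11  111-01
size-2^2 implicants → -000-1
Unchecked terms (primes): -000-1, -10000, -11101, 00001-, 0111-1, 1-0011, 1001-0, 1010-0, 110-11, 111-01

NONE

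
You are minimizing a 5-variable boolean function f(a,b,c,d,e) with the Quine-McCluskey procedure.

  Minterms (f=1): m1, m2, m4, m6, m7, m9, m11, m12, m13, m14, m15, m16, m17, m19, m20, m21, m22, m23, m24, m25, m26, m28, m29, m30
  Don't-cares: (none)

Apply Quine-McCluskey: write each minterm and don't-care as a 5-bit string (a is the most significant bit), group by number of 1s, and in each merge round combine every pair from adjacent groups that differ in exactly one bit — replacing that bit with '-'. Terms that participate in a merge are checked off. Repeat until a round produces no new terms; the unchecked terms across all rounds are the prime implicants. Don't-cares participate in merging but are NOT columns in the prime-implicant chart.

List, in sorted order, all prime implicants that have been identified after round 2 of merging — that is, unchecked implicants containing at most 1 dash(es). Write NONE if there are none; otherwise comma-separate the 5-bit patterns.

00-10

[col 0] 00001*, 00010*, 00100*, 00110*, 00111*, 01001*, 01011*, 01100*, 01101*, 01110*, 01111*, 10000*, 10001*, 10011*, 10100*, 10101*, 10110*, 10111*, 11000*, 11001*, 11010*, 11100*, 11101*, 11110*
[col 1] -0001*, -0100*, -0110*, -0111*, -1001*, -1100*, -1101*, -1110*, 0-001*, 0-100*, 0-110*, 0-111*, 00-10, 001-0*, 0011-*, 01-01*, 01-11*, 010-1*, 011-0*, 011-1*, 0110-*, 0111-*, 1-000*, 1-001*, 1-100*, 1-101*, 1-110*, 10-00*, 10-01*, 10-11*, 100-1*, 1000-*, 101-0*, 101-1*, 1010-*, 1011-*, 11-00*, 11-01*, 11-10*, 110-0*, 1100-*, 111-0*, 1110-*
[col 2] --001, --100*, --110*, -01-0*, -011-, -1-01, -11-0*, -110-, 0-1-0*, 0-11-, 01--1, 011--, 1--00*, 1--01*, 1-00-*, 1-1-0*, 1-10-*, 10--1, 10-0-*, 101--, 11--0, 11-0-*
[col 3] --1-0, 1--0-
Prime implicants: --001, --1-0, -011-, -1-01, -110-, 0-11-, 00-10, 01--1, 011--, 1--0-, 10--1, 101--, 11--0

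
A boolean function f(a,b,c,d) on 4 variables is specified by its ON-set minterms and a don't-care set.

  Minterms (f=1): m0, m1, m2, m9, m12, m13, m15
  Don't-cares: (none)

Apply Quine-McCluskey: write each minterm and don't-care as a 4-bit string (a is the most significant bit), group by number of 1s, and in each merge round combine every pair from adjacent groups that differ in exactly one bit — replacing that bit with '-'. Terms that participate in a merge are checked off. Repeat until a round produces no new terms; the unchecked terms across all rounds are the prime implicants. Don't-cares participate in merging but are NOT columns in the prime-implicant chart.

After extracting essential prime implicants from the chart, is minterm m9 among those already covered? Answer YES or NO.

size-2^0 implicants → 0000(✓)  0001(✓)  0010(✓)  1001(✓)  1100(✓)  1101(✓)  1111(✓)
size-2^1 implicants → -001  00-0  000-  1-01  11-1  110-
Unchecked terms (primes): -001, 00-0, 000-, 1-01, 11-1, 110-
Minterm coverage:
  m0 ⊆ 00-0,000-
  m1 ⊆ -001,000-
  m2 ⊆ 00-0 [E]
  m9 ⊆ -001,1-01
  m12 ⊆ 110- [E]
  m13 ⊆ 1-01,11-1,110-
  m15 ⊆ 11-1 [E]
E = {00-0, 11-1, 110-}

NO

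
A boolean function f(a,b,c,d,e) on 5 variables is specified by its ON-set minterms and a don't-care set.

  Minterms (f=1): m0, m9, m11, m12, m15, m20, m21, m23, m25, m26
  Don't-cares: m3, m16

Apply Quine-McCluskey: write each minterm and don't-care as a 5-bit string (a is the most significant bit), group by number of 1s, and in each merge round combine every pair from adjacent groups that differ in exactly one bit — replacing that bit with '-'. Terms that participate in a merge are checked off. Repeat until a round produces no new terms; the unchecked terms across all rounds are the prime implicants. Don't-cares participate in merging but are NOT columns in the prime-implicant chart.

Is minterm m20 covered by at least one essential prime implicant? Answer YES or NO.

size-2^0 implicants → 00000(✓)  00011(✓)  01001(✓)  01011(✓)  01100  01111(✓)  10000(✓)  10100(✓)  10101(✓)  10111(✓)  11001(✓)  11010
size-2^1 implicants → -0000  -1001  0-011  01-11  010-1  10-00  101-1  1010-
Unchecked terms (primes): -0000, -1001, 0-011, 01-11, 010-1, 01100, 10-00, 101-1, 1010-, 11010
Minterm coverage:
  m0 ⊆ -0000 [E]
  m9 ⊆ -1001,010-1
  m11 ⊆ 0-011,01-11,010-1
  m12 ⊆ 01100 [E]
  m15 ⊆ 01-11 [E]
  m20 ⊆ 10-00,1010-
  m21 ⊆ 101-1,1010-
  m23 ⊆ 101-1 [E]
  m25 ⊆ -1001 [E]
  m26 ⊆ 11010 [E]
E = {-0000, -1001, 01-11, 01100, 101-1, 11010}

NO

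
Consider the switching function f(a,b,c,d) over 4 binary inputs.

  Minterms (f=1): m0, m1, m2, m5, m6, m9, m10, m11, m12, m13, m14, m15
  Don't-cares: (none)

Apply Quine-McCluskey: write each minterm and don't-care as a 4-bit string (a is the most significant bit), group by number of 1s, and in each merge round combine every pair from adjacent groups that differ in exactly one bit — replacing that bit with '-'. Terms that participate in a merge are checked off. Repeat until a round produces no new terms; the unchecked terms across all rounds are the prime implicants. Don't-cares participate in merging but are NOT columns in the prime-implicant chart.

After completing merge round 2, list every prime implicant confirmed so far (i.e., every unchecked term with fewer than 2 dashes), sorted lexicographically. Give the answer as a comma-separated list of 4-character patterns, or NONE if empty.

00-0, 000-

[col 0] 0000*, 0001*, 0010*, 0101*, 0110*, 1001*, 1010*, 1011*, 1100*, 1101*, 1110*, 1111*
[col 1] -001*, -010*, -101*, -110*, 0-01*, 0-10*, 00-0, 000-, 1-01*, 1-10*, 1-11*, 10-1*, 101-*, 11-0*, 11-1*, 110-*, 111-*
[col 2] --01, --10, 1--1, 1-1-, 11--
Prime implicants: --01, --10, 00-0, 000-, 1--1, 1-1-, 11--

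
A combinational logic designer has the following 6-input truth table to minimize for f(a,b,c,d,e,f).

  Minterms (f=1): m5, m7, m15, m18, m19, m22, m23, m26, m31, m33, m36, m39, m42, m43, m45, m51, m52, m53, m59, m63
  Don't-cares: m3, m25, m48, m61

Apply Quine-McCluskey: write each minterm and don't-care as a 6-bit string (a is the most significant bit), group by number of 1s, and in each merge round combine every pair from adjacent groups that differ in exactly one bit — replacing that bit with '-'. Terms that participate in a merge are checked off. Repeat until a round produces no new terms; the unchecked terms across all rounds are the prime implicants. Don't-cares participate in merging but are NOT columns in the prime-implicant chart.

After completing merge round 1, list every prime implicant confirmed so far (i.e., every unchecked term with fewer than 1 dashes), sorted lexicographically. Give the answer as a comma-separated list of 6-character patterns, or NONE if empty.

011001, 100001

size-2^0 implicants → 000011(✓)  000101(✓)  000111(✓)  001111(✓)  010010(✓)  010011(✓)  010110(✓)  010111(✓)  011001  011010(✓)  011111(✓)  100001  100100(✓)  100111(✓)  101010(✓)  101011(✓)  101101(✓)  110000(✓)  110011(✓)  110100(✓)  110101(✓)  111011(✓)  111101(✓)  111111(✓)
size-2^1 implicants → -00111  -10011  -11111  0-0011(✓)  0-0111(✓)  0-1111(✓)  00-111(✓)  000-11(✓)  0001-1  01-010  01-111(✓)  010-10(✓)  010-11(✓)  01001-(✓)  01011-(✓)  1-0100  1-1011  1-1101  10101-  11-011  11-101  110-00  11010-  111-11  1111-1
size-2^2 implicants → 0--111  0-0-11  010-1-
Unchecked terms (primes): -00111, -10011, -11111, 0--111, 0-0-11, 0001-1, 01-010, 010-1-, 011001, 1-0100, 1-1011, 1-1101, 100001, 10101-, 11-011, 11-101, 110-00, 11010-, 111-11, 1111-1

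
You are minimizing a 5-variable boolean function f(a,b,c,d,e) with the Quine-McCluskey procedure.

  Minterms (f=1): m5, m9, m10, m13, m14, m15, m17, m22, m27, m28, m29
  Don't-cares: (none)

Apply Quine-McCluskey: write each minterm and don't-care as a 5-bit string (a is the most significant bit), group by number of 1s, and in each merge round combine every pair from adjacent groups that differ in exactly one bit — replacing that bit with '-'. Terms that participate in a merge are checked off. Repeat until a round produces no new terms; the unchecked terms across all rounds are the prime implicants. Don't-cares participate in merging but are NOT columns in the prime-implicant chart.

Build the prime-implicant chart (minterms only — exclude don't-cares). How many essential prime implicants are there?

[col 0] 00101*, 01001*, 01010*, 01101*, 01110*, 01111*, 10001, 10110, 11011, 11100*, 11101*
[col 1] -1101, 0-101, 01-01, 01-10, 011-1, 0111-, 1110-
Prime implicants: -1101, 0-101, 01-01, 01-10, 011-1, 0111-, 10001, 10110, 11011, 1110-
PI chart (minterm → PIs covering it):
  5 | 0-101  (sole → essential)
  9 | 01-01  (sole → essential)
  10 | 01-10  (sole → essential)
  13 | -1101,0-101,01-01,011-1
  14 | 01-10,0111-
  15 | 011-1,0111-
  17 | 10001  (sole → essential)
  22 | 10110  (sole → essential)
  27 | 11011  (sole → essential)
  28 | 1110-  (sole → essential)
  29 | -1101,1110-
Essential prime implicants: 0-101, 01-01, 01-10, 10001, 10110, 11011, 1110-

7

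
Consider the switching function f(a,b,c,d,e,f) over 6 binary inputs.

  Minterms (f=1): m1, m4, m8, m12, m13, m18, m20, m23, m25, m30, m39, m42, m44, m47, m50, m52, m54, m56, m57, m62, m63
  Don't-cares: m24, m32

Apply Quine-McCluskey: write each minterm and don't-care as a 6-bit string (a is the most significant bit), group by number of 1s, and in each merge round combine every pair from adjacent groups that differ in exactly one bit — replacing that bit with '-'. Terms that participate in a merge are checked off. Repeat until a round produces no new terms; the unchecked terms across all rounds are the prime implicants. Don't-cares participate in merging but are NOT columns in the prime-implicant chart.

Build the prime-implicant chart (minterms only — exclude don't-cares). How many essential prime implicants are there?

[col 0] 000001, 000100*, 001000*, 001100*, 001101*, 010010*, 010100*, 010111, 011000*, 011001*, 011110*, 100000, 100111*, 101010, 101100*, 101111*, 110010*, 110100*, 110110*, 111000*, 111001*, 111110*, 111111*
[col 1] -01100, -10010, -10100, -11000*, -11001*, -11110, 0-0100, 0-1000, 00-100, 001-00, 00110-, 01100-*, 1-1111, 10-111, 11-110, 110-10, 1101-0, 11100-*, 11111-
[col 2] -1100-
Prime implicants: -01100, -10010, -10100, -1100-, -11110, 0-0100, 0-1000, 00-100, 000001, 001-00, 00110-, 010111, 1-1111, 10-111, 100000, 101010, 11-110, 110-10, 1101-0, 11111-
PI chart (minterm → PIs covering it):
  1 | 000001  (sole → essential)
  4 | 0-0100,00-100
  8 | 0-1000,001-00
  12 | -01100,00-100,001-00,00110-
  13 | 00110-  (sole → essential)
  18 | -10010  (sole → essential)
  20 | -10100,0-0100
  23 | 010111  (sole → essential)
  25 | -1100-  (sole → essential)
  30 | -11110  (sole → essential)
  39 | 10-111  (sole → essential)
  42 | 101010  (sole → essential)
  44 | -01100  (sole → essential)
  47 | 1-1111,10-111
  50 | -10010,110-10
  52 | -10100,1101-0
  54 | 11-110,110-10,1101-0
  56 | -1100-  (sole → essential)
  57 | -1100-  (sole → essential)
  62 | -11110,11-110,11111-
  63 | 1-1111,11111-
Essential prime implicants: -01100, -10010, -1100-, -11110, 000001, 00110-, 010111, 10-111, 101010

9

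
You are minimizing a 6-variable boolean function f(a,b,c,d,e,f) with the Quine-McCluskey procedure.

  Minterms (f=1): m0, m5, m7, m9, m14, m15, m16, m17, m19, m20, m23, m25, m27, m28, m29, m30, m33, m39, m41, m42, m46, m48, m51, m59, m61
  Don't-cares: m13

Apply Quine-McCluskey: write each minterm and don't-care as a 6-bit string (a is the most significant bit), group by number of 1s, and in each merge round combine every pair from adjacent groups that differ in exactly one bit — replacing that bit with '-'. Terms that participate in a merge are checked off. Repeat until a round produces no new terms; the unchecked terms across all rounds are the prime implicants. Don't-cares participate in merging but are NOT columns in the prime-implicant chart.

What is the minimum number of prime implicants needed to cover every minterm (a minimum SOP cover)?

13

Round 0: 000000✓ 000101✓ 000111✓ 001001✓ 001101✓ 001110✓ 001111✓ 010000✓ 010001✓ 010011✓ 010100✓ 010111✓ 011001✓ 011011✓ 011100✓ 011101✓ 011110✓ 100001✓ 100111✓ 101001✓ 101010✓ 101110✓ 110000✓ 110011✓ 111011✓ 111101✓
Round 1: -00111 -01001 -01110 -10000 -10011✓ -11011✓ -11101 0-0000 0-0111 0-1001✓ 0-1101✓ 0-1110 00-101✓ 00-111✓ 0001-1✓ 001-01✓ 0011-1✓ 00111- 01-001✓ 01-011✓ 01-100 010-00 010-11 0100-1✓ 01000- 011-01✓ 0110-1✓ 0111-0 01110- 10-001 101-10 11-011✓
Round 2: -1-011 0-1-01 00-1-1 01-0-1
PIs = {-00111, -01001, -01110, -1-011, -10000, -11101, 0-0000, 0-0111, 0-1-01, 0-1110, 00-1-1, 00111-, 01-0-1, 01-100, 010-00, 010-11, 01000-, 0111-0, 01110-, 10-001, 101-10}
Coverage chart:
  m0: 0-0000 ←essential
  m5: 00-1-1 ←essential
  m7: -00111,0-0111,00-1-1
  m9: -01001,0-1-01
  m14: -01110,0-1110,00111-
  m15: 00-1-1,00111-
  m16: -10000,0-0000,010-00,01000-
  m17: 01-0-1,01000-
  m19: -1-011,01-0-1,010-11
  m20: 01-100,010-00
  m23: 0-0111,010-11
  m25: 0-1-01,01-0-1
  m27: -1-011,01-0-1
  m28: 01-100,0111-0,01110-
  m29: -11101,0-1-01,01110-
  m30: 0-1110,0111-0
  m33: 10-001 ←essential
  m39: -00111 ←essential
  m41: -01001,10-001
  m42: 101-10 ←essential
  m46: -01110,101-10
  m48: -10000 ←essential
  m51: -1-011 ←essential
  m59: -1-011 ←essential
  m61: -11101 ←essential
Essential: -00111, -1-011, -10000, -11101, 0-0000, 00-1-1, 10-001, 101-10
Petrick residual → -01001, 0-0111, 0-1110, 01-0-1, 01-100
Min cover (13 terms): b'c'def + b'cd'e'f + bd'ef + bc'd'e'f' + bcde'f + a'c'd'e'f' + a'c'def + a'cdef' + a'b'df + a'bd'f + a'bde'f' + ab'd'e'f + ab'cef'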